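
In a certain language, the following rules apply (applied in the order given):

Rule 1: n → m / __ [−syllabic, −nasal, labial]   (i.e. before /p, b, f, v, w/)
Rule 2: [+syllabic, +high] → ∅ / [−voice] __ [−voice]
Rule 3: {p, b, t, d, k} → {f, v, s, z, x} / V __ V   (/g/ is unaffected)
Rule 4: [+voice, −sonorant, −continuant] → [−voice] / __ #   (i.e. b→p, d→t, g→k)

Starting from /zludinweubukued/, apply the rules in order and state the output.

Rule 1 (nasal place assimilation): /n/ precedes the labial consonant /w/, so it assimilates in place to [m]. /zludinweubukued/ → zludimweubukued.
Rule 2 (high vowel syncope): no segment meets the environment; /zludimweubukued/ is unchanged.
Rule 3 (intervocalic spirantization): /d/ is a stop between vowels /u/ and /i/, so it spirantizes to the fricative [z]. /b/ is a stop between vowels /u/ and /u/, so it spirantizes to the fricative [v]. /k/ is a stop between vowels /u/ and /u/, so it spirantizes to the fricative [x]. /zludimweubukued/ → zluzimweuvuxued.
Rule 4 (final devoicing): /d/ is a voiced stop in word-final position, so it devoices to [t]. /zluzimweuvuxued/ → zluzimweuvuxuet.

zluzimweuvuxuet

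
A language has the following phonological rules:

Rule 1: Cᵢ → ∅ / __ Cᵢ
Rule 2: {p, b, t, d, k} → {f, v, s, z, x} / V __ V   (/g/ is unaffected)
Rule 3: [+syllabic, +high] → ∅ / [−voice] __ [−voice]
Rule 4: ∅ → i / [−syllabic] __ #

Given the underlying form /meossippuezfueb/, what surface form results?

Rule 1 (degemination): /ss/ is a geminate; the first /s/ deletes. /pp/ is a geminate; the first /p/ deletes. /meossippuezfueb/ → meosipuezfueb.
Rule 2 (intervocalic spirantization): /p/ is a stop between vowels /i/ and /u/, so it spirantizes to the fricative [f]. /meosipuezfueb/ → meosifuezfueb.
Rule 3 (high vowel syncope): /i/ is a high vowel flanked by voiceless consonants /s/ and /f/, so it deletes. /meosifuezfueb/ → meosfuezfueb.
Rule 4 (final i-epenthesis): the form ends in the consonant /b/, so [i] is inserted word-finally. /meosfuezfueb/ → meosfuezfuebi.

meosfuezfuebi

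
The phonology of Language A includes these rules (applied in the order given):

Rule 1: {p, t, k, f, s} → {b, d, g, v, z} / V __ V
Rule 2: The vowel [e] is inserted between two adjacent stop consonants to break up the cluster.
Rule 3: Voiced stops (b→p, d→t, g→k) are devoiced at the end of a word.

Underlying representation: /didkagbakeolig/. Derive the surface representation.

Rule 1 (intervocalic voicing): /k/ is a voiceless obstruent between vowels /a/ and /e/, so it voices to [g]. /didkagbakeolig/ → didkagbageolig.
Rule 2 (stop-cluster e-epenthesis): /d/ and /k/ form a stop–stop cluster, so [e] is inserted between them. /g/ and /b/ form a stop–stop cluster, so [e] is inserted between them. /didkagbageolig/ → didekagebageolig.
Rule 3 (final devoicing): /g/ is a voiced stop in word-final position, so it devoices to [k]. /didekagebageolig/ → didekagebageolik.

didekagebageolik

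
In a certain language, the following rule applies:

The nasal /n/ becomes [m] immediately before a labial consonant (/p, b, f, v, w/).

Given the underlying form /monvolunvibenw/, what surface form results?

/n/ precedes the labial consonant /v/, so it assimilates in place to [m].
/n/ precedes the labial consonant /v/, so it assimilates in place to [m].
/n/ precedes the labial consonant /w/, so it assimilates in place to [m].
Surface form: [momvolumvibemw].

momvolumvibemw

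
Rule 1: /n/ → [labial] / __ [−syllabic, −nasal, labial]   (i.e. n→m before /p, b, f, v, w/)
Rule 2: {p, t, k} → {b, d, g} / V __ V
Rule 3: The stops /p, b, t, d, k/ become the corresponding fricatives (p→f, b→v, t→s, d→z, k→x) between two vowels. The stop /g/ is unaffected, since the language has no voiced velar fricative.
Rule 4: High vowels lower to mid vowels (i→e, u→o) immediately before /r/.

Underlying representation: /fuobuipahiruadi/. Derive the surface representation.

Rule 1 (nasal place assimilation): no segment meets the environment; /fuobuipahiruadi/ is unchanged.
Rule 2 (intervocalic voicing): /p/ is a voiceless stop between vowels /i/ and /a/, so it voices to [b]. /fuobuipahiruadi/ → fuobuibahiruadi.
Rule 3 (intervocalic spirantization): /b/ is a stop between vowels /o/ and /u/, so it spirantizes to the fricative [v]. /b/ is a stop between vowels /i/ and /a/, so it spirantizes to the fricative [v]. /d/ is a stop between vowels /a/ and /i/, so it spirantizes to the fricative [z]. /fuobuibahiruadi/ → fuovuivahiruazi.
Rule 4 (pre-rhotic lowering): /i/ is a high vowel immediately before /r/, so it lowers to [e]. /fuovuivahiruazi/ → fuovuivaheruazi.

fuovuivaheruazi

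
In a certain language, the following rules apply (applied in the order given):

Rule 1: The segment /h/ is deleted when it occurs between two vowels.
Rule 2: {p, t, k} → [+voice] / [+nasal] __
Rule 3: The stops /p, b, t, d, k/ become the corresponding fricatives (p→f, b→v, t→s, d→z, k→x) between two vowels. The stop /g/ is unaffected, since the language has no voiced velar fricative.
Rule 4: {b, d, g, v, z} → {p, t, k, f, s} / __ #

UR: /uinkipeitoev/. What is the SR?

Rule 1 (intervocalic h-deletion): no segment meets the environment; /uinkipeitoev/ is unchanged.
Rule 2 (post-nasal voicing): /k/ is a voiceless stop immediately after the nasal /n/, so it voices to [g]. /uinkipeitoev/ → uingipeitoev.
Rule 3 (intervocalic spirantization): /p/ is a stop between vowels /i/ and /e/, so it spirantizes to the fricative [f]. /t/ is a stop between vowels /i/ and /o/, so it spirantizes to the fricative [s]. /uingipeitoev/ → uingifeisoev.
Rule 4 (final devoicing): /v/ is a voiced obstruent in word-final position, so it devoices to [f]. /uingifeisoev/ → uingifeisoef.

uingifeisoef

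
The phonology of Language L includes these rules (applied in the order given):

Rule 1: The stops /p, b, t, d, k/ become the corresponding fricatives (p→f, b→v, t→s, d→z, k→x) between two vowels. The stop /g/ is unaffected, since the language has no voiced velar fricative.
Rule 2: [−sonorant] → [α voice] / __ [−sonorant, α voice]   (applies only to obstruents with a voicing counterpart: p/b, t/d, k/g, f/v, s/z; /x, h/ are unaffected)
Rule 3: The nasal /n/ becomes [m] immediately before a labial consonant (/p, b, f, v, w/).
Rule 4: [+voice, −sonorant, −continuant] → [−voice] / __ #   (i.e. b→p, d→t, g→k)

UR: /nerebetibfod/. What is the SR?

nerevesipfot

Rule 1 (intervocalic spirantization): /b/ is a stop between vowels /e/ and /e/, so it spirantizes to the fricative [v]. /t/ is a stop between vowels /e/ and /i/, so it spirantizes to the fricative [s]. /nerebetibfod/ → nerevesibfod.
Rule 2 (regressive voicing assimilation): /b/ precedes the voiceless obstruent /f/, so it devoices to [p] by assimilation. /nerevesibfod/ → nerevesipfod.
Rule 3 (nasal place assimilation): no segment meets the environment; /nerevesipfod/ is unchanged.
Rule 4 (final devoicing): /d/ is a voiced stop in word-final position, so it devoices to [t]. /nerevesipfod/ → nerevesipfot.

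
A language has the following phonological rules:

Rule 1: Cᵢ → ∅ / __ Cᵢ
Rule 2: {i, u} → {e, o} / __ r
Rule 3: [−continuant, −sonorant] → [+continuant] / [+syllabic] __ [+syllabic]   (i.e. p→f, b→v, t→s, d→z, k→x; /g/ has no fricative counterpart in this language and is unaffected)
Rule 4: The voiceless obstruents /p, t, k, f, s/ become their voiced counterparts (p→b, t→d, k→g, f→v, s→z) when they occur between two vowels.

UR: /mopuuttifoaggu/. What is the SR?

Rule 1 (degemination): /tt/ is a geminate; the first /t/ deletes. /gg/ is a geminate; the first /g/ deletes. /mopuuttifoaggu/ → mopuutifoagu.
Rule 2 (pre-rhotic lowering): no segment meets the environment; /mopuutifoagu/ is unchanged.
Rule 3 (intervocalic spirantization): /p/ is a stop between vowels /o/ and /u/, so it spirantizes to the fricative [f]. /t/ is a stop between vowels /u/ and /i/, so it spirantizes to the fricative [s]. /mopuutifoagu/ → mofuusifoagu.
Rule 4 (intervocalic voicing): /f/ is a voiceless obstruent between vowels /o/ and /u/, so it voices to [v]. /s/ is a voiceless obstruent between vowels /u/ and /i/, so it voices to [z]. /f/ is a voiceless obstruent between vowels /i/ and /o/, so it voices to [v]. /mofuusifoagu/ → movuuzivoagu.

movuuzivoagu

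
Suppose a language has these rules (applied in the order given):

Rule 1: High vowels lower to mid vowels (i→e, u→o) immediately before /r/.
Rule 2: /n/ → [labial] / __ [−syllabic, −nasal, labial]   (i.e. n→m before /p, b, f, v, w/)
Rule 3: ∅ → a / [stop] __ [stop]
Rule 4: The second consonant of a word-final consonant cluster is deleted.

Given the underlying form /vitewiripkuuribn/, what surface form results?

viteweripakuorib

Rule 1 (pre-rhotic lowering): /i/ is a high vowel immediately before /r/, so it lowers to [e]. /u/ is a high vowel immediately before /r/, so it lowers to [o]. /vitewiripkuuribn/ → viteweripkuoribn.
Rule 2 (nasal place assimilation): no segment meets the environment; /viteweripkuoribn/ is unchanged.
Rule 3 (stop-cluster a-epenthesis): /p/ and /k/ form a stop–stop cluster, so [a] is inserted between them. /viteweripkuoribn/ → viteweripakuoribn.
Rule 4 (final cluster simplification): /n/ is the second consonant of a word-final cluster /bn/, so it deletes. /viteweripakuoribn/ → viteweripakuorib.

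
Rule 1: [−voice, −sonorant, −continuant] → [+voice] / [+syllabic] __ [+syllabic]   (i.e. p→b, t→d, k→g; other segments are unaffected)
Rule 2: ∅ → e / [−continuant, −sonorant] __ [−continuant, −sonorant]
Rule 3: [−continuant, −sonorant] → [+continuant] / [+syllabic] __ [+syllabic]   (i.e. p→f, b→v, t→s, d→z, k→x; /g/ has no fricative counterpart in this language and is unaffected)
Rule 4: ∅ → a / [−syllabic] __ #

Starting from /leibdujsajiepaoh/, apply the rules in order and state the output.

Rule 1 (intervocalic voicing): /p/ is a voiceless stop between vowels /e/ and /a/, so it voices to [b]. /leibdujsajiepaoh/ → leibdujsajiebaoh.
Rule 2 (stop-cluster e-epenthesis): /b/ and /d/ form a stop–stop cluster, so [e] is inserted between them. /leibdujsajiebaoh/ → leibedujsajiebaoh.
Rule 3 (intervocalic spirantization): /b/ is a stop between vowels /i/ and /e/, so it spirantizes to the fricative [v]. /d/ is a stop between vowels /e/ and /u/, so it spirantizes to the fricative [z]. /b/ is a stop between vowels /e/ and /a/, so it spirantizes to the fricative [v]. /leibedujsajiebaoh/ → leivezujsajievaoh.
Rule 4 (final a-epenthesis): the form ends in the consonant /h/, so [a] is inserted word-finally. /leivezujsajievaoh/ → leivezujsajievaoha.

leivezujsajievaoha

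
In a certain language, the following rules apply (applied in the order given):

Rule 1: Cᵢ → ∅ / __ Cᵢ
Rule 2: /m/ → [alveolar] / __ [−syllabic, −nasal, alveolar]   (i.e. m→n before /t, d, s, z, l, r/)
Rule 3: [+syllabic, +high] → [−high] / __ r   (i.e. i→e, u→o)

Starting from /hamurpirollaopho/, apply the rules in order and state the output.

Rule 1 (degemination): /ll/ is a geminate; the first /l/ deletes. /hamurpirollaopho/ → hamurpirolaopho.
Rule 2 (nasal place assimilation): no segment meets the environment; /hamurpirolaopho/ is unchanged.
Rule 3 (pre-rhotic lowering): /u/ is a high vowel immediately before /r/, so it lowers to [o]. /i/ is a high vowel immediately before /r/, so it lowers to [e]. /hamurpirolaopho/ → hamorperolaopho.

hamorperolaopho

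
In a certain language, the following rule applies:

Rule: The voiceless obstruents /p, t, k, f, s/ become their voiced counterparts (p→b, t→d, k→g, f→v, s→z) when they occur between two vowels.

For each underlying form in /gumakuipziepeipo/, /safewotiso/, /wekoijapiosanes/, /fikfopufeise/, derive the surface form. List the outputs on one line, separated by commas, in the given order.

/gumakuipziepeipo/: /k/ is a voiceless obstruent between vowels /a/ and /u/, so it voices to [g]. /p/ is a voiceless obstruent between vowels /e/ and /e/, so it voices to [b]. /p/ is a voiceless obstruent between vowels /i/ and /o/, so it voices to [b]. → [gumaguipziebeibo].
/safewotiso/: /f/ is a voiceless obstruent between vowels /a/ and /e/, so it voices to [v]. /t/ is a voiceless obstruent between vowels /o/ and /i/, so it voices to [d]. /s/ is a voiceless obstruent between vowels /i/ and /o/, so it voices to [z]. → [savewodizo].
/wekoijapiosanes/: /k/ is a voiceless obstruent between vowels /e/ and /o/, so it voices to [g]. /p/ is a voiceless obstruent between vowels /a/ and /i/, so it voices to [b]. /s/ is a voiceless obstruent between vowels /o/ and /a/, so it voices to [z]. → [wegoijabiozanes].
/fikfopufeise/: /p/ is a voiceless obstruent between vowels /o/ and /u/, so it voices to [b]. /f/ is a voiceless obstruent between vowels /u/ and /e/, so it voices to [v]. /s/ is a voiceless obstruent between vowels /i/ and /e/, so it voices to [z]. → [fikfobuveize].

gumaguipziebeibo, savewodizo, wegoijabiozanes, fikfobuveize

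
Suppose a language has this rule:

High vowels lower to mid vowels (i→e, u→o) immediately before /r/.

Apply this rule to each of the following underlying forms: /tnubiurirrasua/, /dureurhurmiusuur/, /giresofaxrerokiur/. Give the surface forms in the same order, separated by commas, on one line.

tnubiorerrasua, doreorhormiusuor, geresofaxrerokior

/tnubiurirrasua/: /u/ is a high vowel immediately before /r/, so it lowers to [o]. /i/ is a high vowel immediately before /r/, so it lowers to [e]. → [tnubiorerrasua].
/dureurhurmiusuur/: /u/ is a high vowel immediately before /r/, so it lowers to [o]. /u/ is a high vowel immediately before /r/, so it lowers to [o]. /u/ is a high vowel immediately before /r/, so it lowers to [o]. /u/ is a high vowel immediately before /r/, so it lowers to [o]. → [doreorhormiusuor].
/giresofaxrerokiur/: /i/ is a high vowel immediately before /r/, so it lowers to [e]. /u/ is a high vowel immediately before /r/, so it lowers to [o]. → [geresofaxrerokior].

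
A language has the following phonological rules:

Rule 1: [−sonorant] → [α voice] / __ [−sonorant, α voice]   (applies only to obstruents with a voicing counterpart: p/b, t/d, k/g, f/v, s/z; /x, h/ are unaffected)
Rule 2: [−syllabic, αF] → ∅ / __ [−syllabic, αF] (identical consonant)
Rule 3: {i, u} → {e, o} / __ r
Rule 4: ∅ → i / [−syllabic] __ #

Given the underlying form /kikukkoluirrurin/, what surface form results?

Rule 1 (regressive voicing assimilation): no segment meets the environment; /kikukkoluirrurin/ is unchanged.
Rule 2 (degemination): /kk/ is a geminate; the first /k/ deletes. /rr/ is a geminate; the first /r/ deletes. /kikukkoluirrurin/ → kikukoluirurin.
Rule 3 (pre-rhotic lowering): /i/ is a high vowel immediately before /r/, so it lowers to [e]. /u/ is a high vowel immediately before /r/, so it lowers to [o]. /kikukoluirurin/ → kikukoluerorin.
Rule 4 (final i-epenthesis): the form ends in the consonant /n/, so [i] is inserted word-finally. /kikukoluerorin/ → kikukoluerorini.

kikukoluerorini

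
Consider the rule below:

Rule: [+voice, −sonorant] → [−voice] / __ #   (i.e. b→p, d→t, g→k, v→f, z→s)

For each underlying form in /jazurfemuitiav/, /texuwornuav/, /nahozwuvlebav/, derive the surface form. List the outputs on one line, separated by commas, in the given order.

/jazurfemuitiav/: /v/ is a voiced obstruent in word-final position, so it devoices to [f]. → [jazurfemuitiaf].
/texuwornuav/: /v/ is a voiced obstruent in word-final position, so it devoices to [f]. → [texuwornuaf].
/nahozwuvlebav/: /v/ is a voiced obstruent in word-final position, so it devoices to [f]. → [nahozwuvlebaf].

jazurfemuitiaf, texuwornuaf, nahozwuvlebaf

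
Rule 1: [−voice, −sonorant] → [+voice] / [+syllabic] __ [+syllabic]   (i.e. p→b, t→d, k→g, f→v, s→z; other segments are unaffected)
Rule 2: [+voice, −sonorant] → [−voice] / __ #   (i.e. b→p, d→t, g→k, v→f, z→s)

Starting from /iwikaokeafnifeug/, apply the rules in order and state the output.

iwigaogeafniveuk

Rule 1 (intervocalic voicing): /k/ is a voiceless obstruent between vowels /i/ and /a/, so it voices to [g]. /k/ is a voiceless obstruent between vowels /o/ and /e/, so it voices to [g]. /f/ is a voiceless obstruent between vowels /i/ and /e/, so it voices to [v]. /iwikaokeafnifeug/ → iwigaogeafniveug.
Rule 2 (final devoicing): /g/ is a voiced obstruent in word-final position, so it devoices to [k]. /iwigaogeafniveug/ → iwigaogeafniveuk.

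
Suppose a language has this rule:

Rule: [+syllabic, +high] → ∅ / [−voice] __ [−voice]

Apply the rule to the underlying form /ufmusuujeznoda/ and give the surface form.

ufmusuujeznoda

No segment of /ufmusuujeznoda/ meets the structural description of the rule, so the form surfaces unchanged.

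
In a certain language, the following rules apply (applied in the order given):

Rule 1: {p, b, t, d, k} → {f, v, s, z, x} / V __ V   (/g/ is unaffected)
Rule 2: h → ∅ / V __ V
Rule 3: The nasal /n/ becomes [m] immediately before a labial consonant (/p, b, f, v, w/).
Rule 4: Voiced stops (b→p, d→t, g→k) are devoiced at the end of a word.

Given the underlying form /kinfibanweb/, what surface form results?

kimfivamwep

Rule 1 (intervocalic spirantization): /b/ is a stop between vowels /i/ and /a/, so it spirantizes to the fricative [v]. /kinfibanweb/ → kinfivanweb.
Rule 2 (intervocalic h-deletion): no segment meets the environment; /kinfivanweb/ is unchanged.
Rule 3 (nasal place assimilation): /n/ precedes the labial consonant /f/, so it assimilates in place to [m]. /n/ precedes the labial consonant /w/, so it assimilates in place to [m]. /kinfivanweb/ → kimfivamweb.
Rule 4 (final devoicing): /b/ is a voiced stop in word-final position, so it devoices to [p]. /kimfivamweb/ → kimfivamwep.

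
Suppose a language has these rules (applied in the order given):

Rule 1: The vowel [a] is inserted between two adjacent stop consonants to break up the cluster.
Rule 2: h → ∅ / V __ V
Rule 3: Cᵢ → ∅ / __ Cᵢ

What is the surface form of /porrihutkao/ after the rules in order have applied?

Rule 1 (stop-cluster a-epenthesis): /t/ and /k/ form a stop–stop cluster, so [a] is inserted between them. /porrihutkao/ → porrihutakao.
Rule 2 (intervocalic h-deletion): /h/ occurs between vowels /i/ and /u/, so it deletes. /porrihutakao/ → porriutakao.
Rule 3 (degemination): /rr/ is a geminate; the first /r/ deletes. /porriutakao/ → poriutakao.

poriutakao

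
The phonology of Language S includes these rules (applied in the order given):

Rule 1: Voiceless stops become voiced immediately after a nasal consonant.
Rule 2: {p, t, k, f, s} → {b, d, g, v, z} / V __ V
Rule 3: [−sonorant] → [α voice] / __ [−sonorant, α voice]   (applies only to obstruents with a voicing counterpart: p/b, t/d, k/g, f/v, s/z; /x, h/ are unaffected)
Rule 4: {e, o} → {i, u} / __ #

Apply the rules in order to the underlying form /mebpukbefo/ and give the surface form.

Rule 1 (post-nasal voicing): no segment meets the environment; /mebpukbefo/ is unchanged.
Rule 2 (intervocalic voicing): /f/ is a voiceless obstruent between vowels /e/ and /o/, so it voices to [v]. /mebpukbefo/ → mebpukbevo.
Rule 3 (regressive voicing assimilation): /b/ precedes the voiceless obstruent /p/, so it devoices to [p] by assimilation. /k/ precedes the voiced obstruent /b/, so it voices to [g] by assimilation. /mebpukbevo/ → meppugbevo.
Rule 4 (final vowel raising): /o/ is a mid vowel in word-final position, so it raises to [u]. /meppugbevo/ → meppugbevu.

meppugbevu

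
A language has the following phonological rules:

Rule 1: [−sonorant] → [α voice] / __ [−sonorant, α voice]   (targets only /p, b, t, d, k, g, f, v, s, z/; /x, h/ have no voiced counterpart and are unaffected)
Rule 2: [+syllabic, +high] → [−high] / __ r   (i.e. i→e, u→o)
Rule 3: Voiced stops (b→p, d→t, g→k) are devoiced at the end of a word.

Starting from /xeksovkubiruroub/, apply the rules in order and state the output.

xeksofkuberoroup

Rule 1 (regressive voicing assimilation): /v/ precedes the voiceless obstruent /k/, so it devoices to [f] by assimilation. /xeksovkubiruroub/ → xeksofkubiruroub.
Rule 2 (pre-rhotic lowering): /i/ is a high vowel immediately before /r/, so it lowers to [e]. /u/ is a high vowel immediately before /r/, so it lowers to [o]. /xeksofkubiruroub/ → xeksofkuberoroub.
Rule 3 (final devoicing): /b/ is a voiced stop in word-final position, so it devoices to [p]. /xeksofkuberoroub/ → xeksofkuberoroup.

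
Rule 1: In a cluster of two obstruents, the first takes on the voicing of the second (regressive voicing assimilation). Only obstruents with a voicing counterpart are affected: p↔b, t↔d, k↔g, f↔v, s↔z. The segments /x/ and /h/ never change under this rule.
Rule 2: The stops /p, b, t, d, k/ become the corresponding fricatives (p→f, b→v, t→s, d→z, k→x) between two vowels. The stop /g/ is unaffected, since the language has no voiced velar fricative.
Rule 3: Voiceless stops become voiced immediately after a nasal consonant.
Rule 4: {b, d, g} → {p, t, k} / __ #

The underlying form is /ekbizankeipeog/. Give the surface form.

egbizangeifeok

Rule 1 (regressive voicing assimilation): /k/ precedes the voiced obstruent /b/, so it voices to [g] by assimilation. /ekbizankeipeog/ → egbizankeipeog.
Rule 2 (intervocalic spirantization): /p/ is a stop between vowels /i/ and /e/, so it spirantizes to the fricative [f]. /egbizankeipeog/ → egbizankeifeog.
Rule 3 (post-nasal voicing): /k/ is a voiceless stop immediately after the nasal /n/, so it voices to [g]. /egbizankeifeog/ → egbizangeifeog.
Rule 4 (final devoicing): /g/ is a voiced stop in word-final position, so it devoices to [k]. /egbizangeifeog/ → egbizangeifeok.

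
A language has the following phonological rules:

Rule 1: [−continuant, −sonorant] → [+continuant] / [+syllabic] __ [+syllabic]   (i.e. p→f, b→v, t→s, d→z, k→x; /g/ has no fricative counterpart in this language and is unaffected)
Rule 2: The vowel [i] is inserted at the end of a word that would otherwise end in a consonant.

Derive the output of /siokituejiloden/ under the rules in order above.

sioxisuejilozeni

Rule 1 (intervocalic spirantization): /k/ is a stop between vowels /o/ and /i/, so it spirantizes to the fricative [x]. /t/ is a stop between vowels /i/ and /u/, so it spirantizes to the fricative [s]. /d/ is a stop between vowels /o/ and /e/, so it spirantizes to the fricative [z]. /siokituejiloden/ → sioxisuejilozen.
Rule 2 (final i-epenthesis): the form ends in the consonant /n/, so [i] is inserted word-finally. /sioxisuejilozen/ → sioxisuejilozeni.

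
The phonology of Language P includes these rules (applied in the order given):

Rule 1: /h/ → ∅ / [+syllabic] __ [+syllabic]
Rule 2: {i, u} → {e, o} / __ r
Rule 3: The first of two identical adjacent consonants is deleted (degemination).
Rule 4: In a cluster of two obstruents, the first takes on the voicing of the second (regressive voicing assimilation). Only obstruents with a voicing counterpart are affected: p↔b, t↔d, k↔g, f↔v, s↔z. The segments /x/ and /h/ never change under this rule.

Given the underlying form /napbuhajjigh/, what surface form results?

Rule 1 (intervocalic h-deletion): /h/ occurs between vowels /u/ and /a/, so it deletes. /napbuhajjigh/ → napbuajjigh.
Rule 2 (pre-rhotic lowering): no segment meets the environment; /napbuajjigh/ is unchanged.
Rule 3 (degemination): /jj/ is a geminate; the first /j/ deletes. /napbuajjigh/ → napbuajigh.
Rule 4 (regressive voicing assimilation): /p/ precedes the voiced obstruent /b/, so it voices to [b] by assimilation. /g/ precedes the voiceless obstruent /h/, so it devoices to [k] by assimilation. /napbuajigh/ → nabbuajikh.

nabbuajikh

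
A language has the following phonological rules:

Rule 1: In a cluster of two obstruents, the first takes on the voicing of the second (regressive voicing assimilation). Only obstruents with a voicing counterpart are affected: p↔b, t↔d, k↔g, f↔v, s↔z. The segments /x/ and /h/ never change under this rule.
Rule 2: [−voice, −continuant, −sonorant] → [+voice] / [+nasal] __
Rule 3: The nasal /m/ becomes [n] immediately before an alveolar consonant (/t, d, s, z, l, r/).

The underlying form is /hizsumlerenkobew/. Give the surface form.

hissunlerengobew

Rule 1 (regressive voicing assimilation): /z/ precedes the voiceless obstruent /s/, so it devoices to [s] by assimilation. /hizsumlerenkobew/ → hissumlerenkobew.
Rule 2 (post-nasal voicing): /k/ is a voiceless stop immediately after the nasal /n/, so it voices to [g]. /hissumlerenkobew/ → hissumlerengobew.
Rule 3 (nasal place assimilation): /m/ precedes the alveolar consonant /l/, so it assimilates in place to [n]. /hissumlerengobew/ → hissunlerengobew.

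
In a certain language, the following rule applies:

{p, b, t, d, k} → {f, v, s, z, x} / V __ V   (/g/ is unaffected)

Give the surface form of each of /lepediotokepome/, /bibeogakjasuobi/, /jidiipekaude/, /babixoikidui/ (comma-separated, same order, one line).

/lepediotokepome/: /p/ is a stop between vowels /e/ and /e/, so it spirantizes to the fricative [f]. /d/ is a stop between vowels /e/ and /i/, so it spirantizes to the fricative [z]. /t/ is a stop between vowels /o/ and /o/, so it spirantizes to the fricative [s]. /k/ is a stop between vowels /o/ and /e/, so it spirantizes to the fricative [x]. /p/ is a stop between vowels /e/ and /o/, so it spirantizes to the fricative [f]. → [lefeziosoxefome].
/bibeogakjasuobi/: /b/ is a stop between vowels /i/ and /e/, so it spirantizes to the fricative [v]. /b/ is a stop between vowels /o/ and /i/, so it spirantizes to the fricative [v]. → [biveogakjasuovi].
/jidiipekaude/: /d/ is a stop between vowels /i/ and /i/, so it spirantizes to the fricative [z]. /p/ is a stop between vowels /i/ and /e/, so it spirantizes to the fricative [f]. /k/ is a stop between vowels /e/ and /a/, so it spirantizes to the fricative [x]. /d/ is a stop between vowels /u/ and /e/, so it spirantizes to the fricative [z]. → [jiziifexauze].
/babixoikidui/: /b/ is a stop between vowels /a/ and /i/, so it spirantizes to the fricative [v]. /k/ is a stop between vowels /i/ and /i/, so it spirantizes to the fricative [x]. /d/ is a stop between vowels /i/ and /u/, so it spirantizes to the fricative [z]. → [bavixoixizui].

lefeziosoxefome, biveogakjasuovi, jiziifexauze, bavixoixizui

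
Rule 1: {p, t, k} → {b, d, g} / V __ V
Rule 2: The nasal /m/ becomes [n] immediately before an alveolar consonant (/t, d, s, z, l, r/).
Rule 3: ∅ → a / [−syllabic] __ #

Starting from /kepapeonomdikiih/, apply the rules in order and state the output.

Rule 1 (intervocalic voicing): /p/ is a voiceless stop between vowels /e/ and /a/, so it voices to [b]. /p/ is a voiceless stop between vowels /a/ and /e/, so it voices to [b]. /k/ is a voiceless stop between vowels /i/ and /i/, so it voices to [g]. /kepapeonomdikiih/ → kebabeonomdigiih.
Rule 2 (nasal place assimilation): /m/ precedes the alveolar consonant /d/, so it assimilates in place to [n]. /kebabeonomdigiih/ → kebabeonondigiih.
Rule 3 (final a-epenthesis): the form ends in the consonant /h/, so [a] is inserted word-finally. /kebabeonondigiih/ → kebabeonondigiiha.

kebabeonondigiiha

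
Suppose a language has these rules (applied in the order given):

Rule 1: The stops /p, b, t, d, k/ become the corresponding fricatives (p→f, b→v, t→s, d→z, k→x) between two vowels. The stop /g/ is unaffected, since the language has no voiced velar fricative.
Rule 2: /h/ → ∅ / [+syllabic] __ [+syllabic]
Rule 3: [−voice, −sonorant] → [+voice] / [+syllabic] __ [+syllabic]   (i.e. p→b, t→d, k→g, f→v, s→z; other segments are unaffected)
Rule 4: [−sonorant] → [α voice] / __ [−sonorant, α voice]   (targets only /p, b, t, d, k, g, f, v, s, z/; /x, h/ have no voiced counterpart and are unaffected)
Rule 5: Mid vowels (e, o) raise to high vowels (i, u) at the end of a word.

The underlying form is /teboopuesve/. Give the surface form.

Rule 1 (intervocalic spirantization): /b/ is a stop between vowels /e/ and /o/, so it spirantizes to the fricative [v]. /p/ is a stop between vowels /o/ and /u/, so it spirantizes to the fricative [f]. /teboopuesve/ → tevoofuesve.
Rule 2 (intervocalic h-deletion): no segment meets the environment; /tevoofuesve/ is unchanged.
Rule 3 (intervocalic voicing): /f/ is a voiceless obstruent between vowels /o/ and /u/, so it voices to [v]. /tevoofuesve/ → tevoovuesve.
Rule 4 (regressive voicing assimilation): /s/ precedes the voiced obstruent /v/, so it voices to [z] by assimilation. /tevoovuesve/ → tevoovuezve.
Rule 5 (final vowel raising): /e/ is a mid vowel in word-final position, so it raises to [i]. /tevoovuezve/ → tevoovuezvi.

tevoovuezvi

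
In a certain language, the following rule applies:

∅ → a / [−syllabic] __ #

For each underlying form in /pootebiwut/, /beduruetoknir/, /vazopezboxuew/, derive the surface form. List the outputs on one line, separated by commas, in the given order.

pootebiwuta, beduruetoknira, vazopezboxuewa

/pootebiwut/: the form ends in the consonant /t/, so [a] is inserted word-finally. → [pootebiwuta].
/beduruetoknir/: the form ends in the consonant /r/, so [a] is inserted word-finally. → [beduruetoknira].
/vazopezboxuew/: the form ends in the consonant /w/, so [a] is inserted word-finally. → [vazopezboxuewa].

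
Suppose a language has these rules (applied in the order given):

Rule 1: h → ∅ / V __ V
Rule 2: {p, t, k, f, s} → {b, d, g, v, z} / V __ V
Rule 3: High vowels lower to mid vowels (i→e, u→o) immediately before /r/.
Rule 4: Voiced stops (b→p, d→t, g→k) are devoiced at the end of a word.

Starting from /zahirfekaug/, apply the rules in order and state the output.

zaerfegauk

Rule 1 (intervocalic h-deletion): /h/ occurs between vowels /a/ and /i/, so it deletes. /zahirfekaug/ → zairfekaug.
Rule 2 (intervocalic voicing): /k/ is a voiceless obstruent between vowels /e/ and /a/, so it voices to [g]. /zairfekaug/ → zairfegaug.
Rule 3 (pre-rhotic lowering): /i/ is a high vowel immediately before /r/, so it lowers to [e]. /zairfegaug/ → zaerfegaug.
Rule 4 (final devoicing): /g/ is a voiced stop in word-final position, so it devoices to [k]. /zaerfegaug/ → zaerfegauk.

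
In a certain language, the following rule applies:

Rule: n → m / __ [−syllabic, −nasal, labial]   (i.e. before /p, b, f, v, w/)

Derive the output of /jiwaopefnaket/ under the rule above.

jiwaopefnaket

No segment of /jiwaopefnaket/ meets the structural description of the rule, so the form surfaces unchanged.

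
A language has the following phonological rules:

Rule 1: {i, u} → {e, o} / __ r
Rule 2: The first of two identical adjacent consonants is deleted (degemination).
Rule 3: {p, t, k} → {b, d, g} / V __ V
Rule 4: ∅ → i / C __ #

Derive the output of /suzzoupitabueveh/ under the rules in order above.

Rule 1 (pre-rhotic lowering): no segment meets the environment; /suzzoupitabueveh/ is unchanged.
Rule 2 (degemination): /zz/ is a geminate; the first /z/ deletes. /suzzoupitabueveh/ → suzoupitabueveh.
Rule 3 (intervocalic voicing): /p/ is a voiceless stop between vowels /u/ and /i/, so it voices to [b]. /t/ is a voiceless stop between vowels /i/ and /a/, so it voices to [d]. /suzoupitabueveh/ → suzoubidabueveh.
Rule 4 (final i-epenthesis): the form ends in the consonant /h/, so [i] is inserted word-finally. /suzoubidabueveh/ → suzoubidabuevehi.

suzoubidabuevehi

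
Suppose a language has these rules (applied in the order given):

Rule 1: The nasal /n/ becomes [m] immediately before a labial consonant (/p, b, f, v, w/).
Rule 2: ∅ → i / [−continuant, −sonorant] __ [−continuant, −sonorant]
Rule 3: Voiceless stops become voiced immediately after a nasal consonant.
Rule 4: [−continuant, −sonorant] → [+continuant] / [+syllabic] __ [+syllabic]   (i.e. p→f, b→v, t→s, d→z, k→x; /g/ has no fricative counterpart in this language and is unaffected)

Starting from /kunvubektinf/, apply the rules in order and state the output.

kumvuvexisimf

Rule 1 (nasal place assimilation): /n/ precedes the labial consonant /v/, so it assimilates in place to [m]. /n/ precedes the labial consonant /f/, so it assimilates in place to [m]. /kunvubektinf/ → kumvubektimf.
Rule 2 (stop-cluster i-epenthesis): /k/ and /t/ form a stop–stop cluster, so [i] is inserted between them. /kumvubektimf/ → kumvubekitimf.
Rule 3 (post-nasal voicing): no segment meets the environment; /kumvubekitimf/ is unchanged.
Rule 4 (intervocalic spirantization): /b/ is a stop between vowels /u/ and /e/, so it spirantizes to the fricative [v]. /k/ is a stop between vowels /e/ and /i/, so it spirantizes to the fricative [x]. /t/ is a stop between vowels /i/ and /i/, so it spirantizes to the fricative [s]. /kumvubekitimf/ → kumvuvexisimf.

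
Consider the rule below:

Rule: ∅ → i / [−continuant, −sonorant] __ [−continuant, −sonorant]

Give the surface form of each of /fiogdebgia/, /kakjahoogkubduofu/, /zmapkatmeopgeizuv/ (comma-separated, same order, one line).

fiogidebigia, kakjahoogikubiduofu, zmapikatmeopigeizuv

/fiogdebgia/: /g/ and /d/ form a stop–stop cluster, so [i] is inserted between them. /b/ and /g/ form a stop–stop cluster, so [i] is inserted between them. → [fiogidebigia].
/kakjahoogkubduofu/: /g/ and /k/ form a stop–stop cluster, so [i] is inserted between them. /b/ and /d/ form a stop–stop cluster, so [i] is inserted between them. → [kakjahoogikubiduofu].
/zmapkatmeopgeizuv/: /p/ and /k/ form a stop–stop cluster, so [i] is inserted between them. /p/ and /g/ form a stop–stop cluster, so [i] is inserted between them. → [zmapikatmeopigeizuv].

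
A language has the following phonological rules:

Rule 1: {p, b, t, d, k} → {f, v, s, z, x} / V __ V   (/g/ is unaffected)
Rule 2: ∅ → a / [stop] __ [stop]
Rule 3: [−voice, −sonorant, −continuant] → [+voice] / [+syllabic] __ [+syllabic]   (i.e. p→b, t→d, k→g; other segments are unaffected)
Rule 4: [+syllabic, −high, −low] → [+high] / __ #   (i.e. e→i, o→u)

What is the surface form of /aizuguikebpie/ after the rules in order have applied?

aizuguixebabii

Rule 1 (intervocalic spirantization): /k/ is a stop between vowels /i/ and /e/, so it spirantizes to the fricative [x]. /aizuguikebpie/ → aizuguixebpie.
Rule 2 (stop-cluster a-epenthesis): /b/ and /p/ form a stop–stop cluster, so [a] is inserted between them. /aizuguixebpie/ → aizuguixebapie.
Rule 3 (intervocalic voicing): /p/ is a voiceless stop between vowels /a/ and /i/, so it voices to [b]. /aizuguixebapie/ → aizuguixebabie.
Rule 4 (final vowel raising): /e/ is a mid vowel in word-final position, so it raises to [i]. /aizuguixebabie/ → aizuguixebabii.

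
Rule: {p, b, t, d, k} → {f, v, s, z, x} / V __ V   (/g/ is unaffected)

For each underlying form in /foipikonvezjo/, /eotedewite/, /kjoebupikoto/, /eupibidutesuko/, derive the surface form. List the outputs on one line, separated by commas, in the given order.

/foipikonvezjo/: /p/ is a stop between vowels /i/ and /i/, so it spirantizes to the fricative [f]. /k/ is a stop between vowels /i/ and /o/, so it spirantizes to the fricative [x]. → [foifixonvezjo].
/eotedewite/: /t/ is a stop between vowels /o/ and /e/, so it spirantizes to the fricative [s]. /d/ is a stop between vowels /e/ and /e/, so it spirantizes to the fricative [z]. /t/ is a stop between vowels /i/ and /e/, so it spirantizes to the fricative [s]. → [eosezewise].
/kjoebupikoto/: /b/ is a stop between vowels /e/ and /u/, so it spirantizes to the fricative [v]. /p/ is a stop between vowels /u/ and /i/, so it spirantizes to the fricative [f]. /k/ is a stop between vowels /i/ and /o/, so it spirantizes to the fricative [x]. /t/ is a stop between vowels /o/ and /o/, so it spirantizes to the fricative [s]. → [kjoevufixoso].
/eupibidutesuko/: /p/ is a stop between vowels /u/ and /i/, so it spirantizes to the fricative [f]. /b/ is a stop between vowels /i/ and /i/, so it spirantizes to the fricative [v]. /d/ is a stop between vowels /i/ and /u/, so it spirantizes to the fricative [z]. /t/ is a stop between vowels /u/ and /e/, so it spirantizes to the fricative [s]. /k/ is a stop between vowels /u/ and /o/, so it spirantizes to the fricative [x]. → [eufivizusesuxo].

foifixonvezjo, eosezewise, kjoevufixoso, eufivizusesuxo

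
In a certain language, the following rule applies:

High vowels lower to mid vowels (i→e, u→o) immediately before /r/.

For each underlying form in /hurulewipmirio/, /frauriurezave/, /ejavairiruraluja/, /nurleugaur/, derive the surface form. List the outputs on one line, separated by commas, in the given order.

/hurulewipmirio/: /u/ is a high vowel immediately before /r/, so it lowers to [o]. /i/ is a high vowel immediately before /r/, so it lowers to [e]. → [horulewipmerio].
/frauriurezave/: /u/ is a high vowel immediately before /r/, so it lowers to [o]. /u/ is a high vowel immediately before /r/, so it lowers to [o]. → [fraoriorezave].
/ejavairiruraluja/: /i/ is a high vowel immediately before /r/, so it lowers to [e]. /i/ is a high vowel immediately before /r/, so it lowers to [e]. /u/ is a high vowel immediately before /r/, so it lowers to [o]. → [ejavaereroraluja].
/nurleugaur/: /u/ is a high vowel immediately before /r/, so it lowers to [o]. /u/ is a high vowel immediately before /r/, so it lowers to [o]. → [norleugaor].

horulewipmerio, fraoriorezave, ejavaereroraluja, norleugaor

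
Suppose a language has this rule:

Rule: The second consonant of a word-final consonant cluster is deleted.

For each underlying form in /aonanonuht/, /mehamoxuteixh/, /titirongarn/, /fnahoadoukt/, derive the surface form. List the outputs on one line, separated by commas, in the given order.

aonanonuh, mehamoxuteix, titirongar, fnahoadouk

/aonanonuht/: /t/ is the second consonant of a word-final cluster /ht/, so it deletes. → [aonanonuh].
/mehamoxuteixh/: /h/ is the second consonant of a word-final cluster /xh/, so it deletes. → [mehamoxuteix].
/titirongarn/: /n/ is the second consonant of a word-final cluster /rn/, so it deletes. → [titirongar].
/fnahoadoukt/: /t/ is the second consonant of a word-final cluster /kt/, so it deletes. → [fnahoadouk].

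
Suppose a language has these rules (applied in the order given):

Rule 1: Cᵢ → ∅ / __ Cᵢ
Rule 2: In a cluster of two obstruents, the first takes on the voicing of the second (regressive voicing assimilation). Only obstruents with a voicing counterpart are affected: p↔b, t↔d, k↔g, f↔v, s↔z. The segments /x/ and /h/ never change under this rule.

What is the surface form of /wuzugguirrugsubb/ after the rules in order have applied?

Rule 1 (degemination): /gg/ is a geminate; the first /g/ deletes. /rr/ is a geminate; the first /r/ deletes. /bb/ is a geminate; the first /b/ deletes. /wuzugguirrugsubb/ → wuzuguirugsub.
Rule 2 (regressive voicing assimilation): /g/ precedes the voiceless obstruent /s/, so it devoices to [k] by assimilation. /wuzuguirugsub/ → wuzuguiruksub.

wuzuguiruksub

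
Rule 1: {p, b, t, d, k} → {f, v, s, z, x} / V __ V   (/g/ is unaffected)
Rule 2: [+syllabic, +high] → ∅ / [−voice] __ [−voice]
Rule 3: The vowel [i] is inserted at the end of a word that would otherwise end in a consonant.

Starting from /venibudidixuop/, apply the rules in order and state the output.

Rule 1 (intervocalic spirantization): /b/ is a stop between vowels /i/ and /u/, so it spirantizes to the fricative [v]. /d/ is a stop between vowels /u/ and /i/, so it spirantizes to the fricative [z]. /d/ is a stop between vowels /i/ and /i/, so it spirantizes to the fricative [z]. /venibudidixuop/ → venivuzizixuop.
Rule 2 (high vowel syncope): no segment meets the environment; /venivuzizixuop/ is unchanged.
Rule 3 (final i-epenthesis): the form ends in the consonant /p/, so [i] is inserted word-finally. /venivuzizixuop/ → venivuzizixuopi.

venivuzizixuopi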